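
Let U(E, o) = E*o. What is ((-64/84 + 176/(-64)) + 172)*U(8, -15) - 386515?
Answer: -2847135/7 ≈ -4.0673e+5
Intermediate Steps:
((-64/84 + 176/(-64)) + 172)*U(8, -15) - 386515 = ((-64/84 + 176/(-64)) + 172)*(8*(-15)) - 386515 = ((-64*1/84 + 176*(-1/64)) + 172)*(-120) - 386515 = ((-16/21 - 11/4) + 172)*(-120) - 386515 = (-295/84 + 172)*(-120) - 386515 = (14153/84)*(-120) - 386515 = -141530/7 - 386515 = -2847135/7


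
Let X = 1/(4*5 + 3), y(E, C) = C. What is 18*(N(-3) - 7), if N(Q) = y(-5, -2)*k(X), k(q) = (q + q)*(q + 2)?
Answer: -70038/529 ≈ -132.40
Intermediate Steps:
X = 1/23 (X = 1/(20 + 3) = 1/23 ≈ 0.043478)
k(q) = 2*q*(2 + q) (k(q) = (2*q)*(2 + q) = 2*q*(2 + q))
N(Q) = -188/529 (N(Q) = -4*(2 + 1/23)/23 = -4*47/(23*23) = -2*94/529 = -188/529)
18*(N(-3) - 7) = 18*(-188/529 - 7) = 18*(-3891/529) = -70038/529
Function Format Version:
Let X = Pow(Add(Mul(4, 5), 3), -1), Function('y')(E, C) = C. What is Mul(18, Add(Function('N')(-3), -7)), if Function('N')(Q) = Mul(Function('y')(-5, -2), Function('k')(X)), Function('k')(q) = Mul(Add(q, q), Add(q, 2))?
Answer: Rational(-70038, 529) ≈ -132.40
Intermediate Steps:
X = Rational(1, 23) (X = Pow(Add(20, 3), -1) = Pow(23, -1) = Rational(1, 23) ≈ 0.043478)
Function('k')(q) = Mul(2, q, Add(2, q)) (Function('k')(q) = Mul(Mul(2, q), Add(2, q)) = Mul(2, q, Add(2, q)))
Function('N')(Q) = Rational(-188, 529) (Function('N')(Q) = Mul(-2, Mul(2, Rational(1, 23), Add(2, Rational(1, 23)))) = Mul(-2, Mul(2, Rational(1, 23), Rational(47, 23))) = Mul(-2, Rational(94, 529)) = Rational(-188, 529))
Mul(18, Add(Function('N')(-3), -7)) = Mul(18, Add(Rational(-188, 529), -7)) = Mul(18, Rational(-3891, 529)) = Rational(-70038, 529)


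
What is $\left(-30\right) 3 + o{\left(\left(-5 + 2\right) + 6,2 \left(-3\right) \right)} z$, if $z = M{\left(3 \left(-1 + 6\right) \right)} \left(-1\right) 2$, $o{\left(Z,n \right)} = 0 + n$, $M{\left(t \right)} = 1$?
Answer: $-78$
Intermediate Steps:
$o{\left(Z,n \right)} = n$
$z = -2$ ($z = 1 \left(-1\right) 2 = \left(-1\right) 2 = -2$)
$\left(-30\right) 3 + o{\left(\left(-5 + 2\right) + 6,2 \left(-3\right) \right)} z = \left(-30\right) 3 + 2 \left(-3\right) \left(-2\right) = -90 - -12 = -90 + 12 = -78$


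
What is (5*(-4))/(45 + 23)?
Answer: -5/17 ≈ -0.29412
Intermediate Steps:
(5*(-4))/(45 + 23) = -20/68 = -20*1/68 = -5/17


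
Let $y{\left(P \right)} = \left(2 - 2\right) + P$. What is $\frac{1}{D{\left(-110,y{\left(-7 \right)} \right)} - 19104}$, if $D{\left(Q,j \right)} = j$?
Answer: $- \frac{1}{19111} \approx -5.2326 \cdot 10^{-5}$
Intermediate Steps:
$y{\left(P \right)} = P$ ($y{\left(P \right)} = 0 + P = P$)
$\frac{1}{D{\left(-110,y{\left(-7 \right)} \right)} - 19104} = \frac{1}{-7 - 19104} = \frac{1}{-19111} = - \frac{1}{19111}$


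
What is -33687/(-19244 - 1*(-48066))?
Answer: -33687/28822 ≈ -1.1688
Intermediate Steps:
-33687/(-19244 - 1*(-48066)) = -33687/(-19244 + 48066) = -33687/28822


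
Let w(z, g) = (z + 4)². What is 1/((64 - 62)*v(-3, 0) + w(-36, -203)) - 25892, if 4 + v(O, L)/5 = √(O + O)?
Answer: (-258920*√6 + 25477727*I)/(2*(-492*I + 5*√6)) ≈ -25892.0 - 2.5272e-5*I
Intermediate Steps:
w(z, g) = (4 + z)²
v(O, L) = -20 + 5*√2*√O (v(O, L) = -20 + 5*√(O + O) = -20 + 5*√(2*O) = -20 + 5*(√2*√O) = -20 + 5*√2*√O)
1/((64 - 62)*v(-3, 0) + w(-36, -203)) - 25892 = 1/((64 - 62)*(-20 + 5*√2*√(-3)) + (4 - 36)²) - 25892 = 1/(2*(-20 + 5*√2*(I*√3)) + (-32)²) - 25892 = 1/(2*(-20 + 5*I*√6) + 1024) - 25892 = 1/((-40 + 10*I*√6) + 1024) - 25892 = 1/(984 + 10*I*√6) - 25892 = -25892 + 1/(984 + 10*I*√6)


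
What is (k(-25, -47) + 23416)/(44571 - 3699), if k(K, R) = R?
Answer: 23369/40872 ≈ 0.57176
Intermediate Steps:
(k(-25, -47) + 23416)/(44571 - 3699) = (-47 + 23416)/(44571 - 3699) = 23369/40872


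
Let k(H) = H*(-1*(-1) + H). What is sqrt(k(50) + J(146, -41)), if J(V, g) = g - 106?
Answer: 3*sqrt(267) ≈ 49.020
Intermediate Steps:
J(V, g) = -106 + g
k(H) = H*(1 + H)
sqrt(k(50) + J(146, -41)) = sqrt(50*(1 + 50) + (-106 - 41)) = sqrt(50*51 - 147) = sqrt(2550 - 147) = sqrt(2403) = 3*sqrt(267)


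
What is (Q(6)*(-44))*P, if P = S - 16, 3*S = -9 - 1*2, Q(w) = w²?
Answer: 31152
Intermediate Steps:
S = -11/3 (S = (-9 - 1*2)/3 = (-9 - 2)/3 = (⅓)*(-11) = -11/3 ≈ -3.6667)
P = -59/3 (P = -11/3 - 16 = -59/3 ≈ -19.667)
(Q(6)*(-44))*P = (6²*(-44))*(-59/3) = (36*(-44))*(-59/3) = -1584*(-59/3) = 31152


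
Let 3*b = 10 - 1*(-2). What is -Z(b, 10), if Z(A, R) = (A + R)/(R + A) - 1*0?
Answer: -1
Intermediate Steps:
b = 4 (b = (10 - 1*(-2))/3 = (10 + 2)/3 = (1/3)*12 = 4)
Z(A, R) = 1 (Z(A, R) = (A + R)/(A + R) + 0 = 1 + 0 = 1)
-Z(b, 10) = -1*1 = -1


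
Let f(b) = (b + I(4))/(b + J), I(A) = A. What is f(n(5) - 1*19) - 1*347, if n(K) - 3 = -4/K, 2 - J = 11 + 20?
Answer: -79399/229 ≈ -346.72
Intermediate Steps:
J = -29 (J = 2 - (11 + 20) = 2 - 1*31 = 2 - 31 = -29)
n(K) = 3 - 4/K
f(b) = (4 + b)/(-29 + b) (f(b) = (b + 4)/(b - 29) = (4 + b)/(-29 + b))
f(n(5) - 1*19) - 1*347 = (4 + ((3 - 4/5) - 1*19))/(-29 + ((3 - 4/5) - 1*19)) - 1*347 = (4 + ((3 - 4*⅕) - 19))/(-29 + ((3 - 4*⅕) - 19)) - 347 = (4 + ((3 - ⅘) - 19))/(-29 + ((3 - ⅘) - 19)) - 347 = (4 + (11/5 - 19))/(-29 + (11/5 - 19)) - 347 = (4 - 84/5)/(-29 - 84/5) - 347 = -64/5/(-229/5) - 347 = -5/229*(-64/5) - 347 = 64/229 - 347 = -79399/229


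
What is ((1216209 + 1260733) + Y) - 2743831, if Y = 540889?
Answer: 274000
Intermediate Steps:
((1216209 + 1260733) + Y) - 2743831 = ((1216209 + 1260733) + 540889) - 2743831 = (2476942 + 540889) - 2743831 = 3017831 - 2743831 = 274000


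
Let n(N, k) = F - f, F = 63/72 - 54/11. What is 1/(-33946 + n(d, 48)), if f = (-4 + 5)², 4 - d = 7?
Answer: -88/2987691 ≈ -2.9454e-5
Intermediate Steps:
d = -3 (d = 4 - 1*7 = 4 - 7 = -3)
f = 1 (f = 1² = 1)
F = -355/88 (F = 63*(1/72) - 54*1/11 = 7/8 - 54/11 = -355/88 ≈ -4.0341)
n(N, k) = -443/88 (n(N, k) = -355/88 - 1*1 = -355/88 - 1 = -443/88)
1/(-33946 + n(d, 48)) = 1/(-33946 - 443/88) = 1/(-2987691/88) = -88/2987691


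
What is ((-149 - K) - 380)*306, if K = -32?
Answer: -152082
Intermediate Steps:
((-149 - K) - 380)*306 = ((-149 - 1*(-32)) - 380)*306 = ((-149 + 32) - 380)*306 = (-117 - 380)*306 = -497*306 = -152082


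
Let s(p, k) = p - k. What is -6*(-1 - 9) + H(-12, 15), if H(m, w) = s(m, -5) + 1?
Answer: 54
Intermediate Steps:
H(m, w) = 6 + m (H(m, w) = (m - 1*(-5)) + 1 = (m + 5) + 1 = (5 + m) + 1 = 6 + m)
-6*(-1 - 9) + H(-12, 15) = -6*(-1 - 9) + (6 - 12) = -6*(-10) - 6 = 60 - 6 = 54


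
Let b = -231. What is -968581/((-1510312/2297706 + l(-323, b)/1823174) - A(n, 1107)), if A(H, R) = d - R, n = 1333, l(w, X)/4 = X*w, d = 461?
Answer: -1014374986366340091/676025579318512 ≈ -1500.5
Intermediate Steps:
l(w, X) = 4*X*w (l(w, X) = 4*(X*w) = 4*X*w)
A(H, R) = 461 - R
-968581/((-1510312/2297706 + l(-323, b)/1823174) - A(n, 1107)) = -968581/((-1510312/2297706 + (4*(-231)*(-323))/1823174) - (461 - 1*1107)) = -968581/((-1510312*1/2297706 + 298452*(1/1823174)) - (461 - 1107)) = -968581/((-755156/1148853 + 149226/911587) - 1*(-646)) = -968581/(-516951654794/1047279459711 + 646) = -968581/676025579318512/1047279459711 = -968581*1047279459711/676025579318512 = -1014374986366340091/676025579318512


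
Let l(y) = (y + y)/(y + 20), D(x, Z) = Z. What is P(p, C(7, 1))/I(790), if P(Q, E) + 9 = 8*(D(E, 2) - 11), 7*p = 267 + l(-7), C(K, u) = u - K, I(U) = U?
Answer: -81/790 ≈ -0.10253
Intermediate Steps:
l(y) = 2*y/(20 + y) (l(y) = (2*y)/(20 + y) = 2*y/(20 + y))
p = 3457/91 (p = (267 + 2*(-7)/(20 - 7))/7 = (267 + 2*(-7)/13)/7 = (267 + 2*(-7)*(1/13))/7 = (267 - 14/13)/7 = (⅐)*(3457/13) = 3457/91 ≈ 37.989)
P(Q, E) = -81 (P(Q, E) = -9 + 8*(2 - 11) = -9 + 8*(-9) = -9 - 72 = -81)
P(p, C(7, 1))/I(790) = -81/790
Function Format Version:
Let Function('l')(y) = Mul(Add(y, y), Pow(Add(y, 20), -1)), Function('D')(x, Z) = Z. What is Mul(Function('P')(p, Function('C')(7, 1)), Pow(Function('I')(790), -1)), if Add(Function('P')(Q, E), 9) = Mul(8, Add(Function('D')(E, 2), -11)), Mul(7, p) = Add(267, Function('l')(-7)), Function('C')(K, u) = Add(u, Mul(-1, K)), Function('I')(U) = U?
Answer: Rational(-81, 790) ≈ -0.10253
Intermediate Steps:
Function('l')(y) = Mul(2, y, Pow(Add(20, y), -1)) (Function('l')(y) = Mul(Mul(2, y), Pow(Add(20, y), -1)) = Mul(2, y, Pow(Add(20, y), -1)))
p = Rational(3457, 91) (p = Mul(Rational(1, 7), Add(267, Mul(2, -7, Pow(Add(20, -7), -1)))) = Mul(Rational(1, 7), Add(267, Mul(2, -7, Pow(13, -1)))) = Mul(Rational(1, 7), Add(267, Mul(2, -7, Rational(1, 13)))) = Mul(Rational(1, 7), Add(267, Rational(-14, 13))) = Mul(Rational(1, 7), Rational(3457, 13)) = Rational(3457, 91) ≈ 37.989)
Function('P')(Q, E) = -81 (Function('P')(Q, E) = Add(-9, Mul(8, Add(2, -11))) = Add(-9, Mul(8, -9)) = Add(-9, -72) = -81)
Mul(Function('P')(p, Function('C')(7, 1)), Pow(Function('I')(790), -1)) = Mul(-81, Pow(790, -1)) = Mul(-81, Rational(1, 790)) = Rational(-81, 790)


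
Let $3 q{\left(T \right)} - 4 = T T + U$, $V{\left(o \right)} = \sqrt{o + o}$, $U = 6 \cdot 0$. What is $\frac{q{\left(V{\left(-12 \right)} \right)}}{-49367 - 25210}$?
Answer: $\frac{20}{223731} \approx 8.9393 \cdot 10^{-5}$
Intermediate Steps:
$U = 0$
$V{\left(o \right)} = \sqrt{2} \sqrt{o}$ ($V{\left(o \right)} = \sqrt{2 o} = \sqrt{2} \sqrt{o}$)
$q{\left(T \right)} = \frac{4}{3} + \frac{T^{2}}{3}$ ($q{\left(T \right)} = \frac{4}{3} + \frac{T T + 0}{3} = \frac{4}{3} + \frac{T^{2} + 0}{3} = \frac{4}{3} + \frac{T^{2}}{3}$)
$\frac{q{\left(V{\left(-12 \right)} \right)}}{-49367 - 25210} = \frac{\frac{4}{3} + \frac{\left(\sqrt{2} \sqrt{-12}\right)^{2}}{3}}{-49367 - 25210} = \frac{\frac{4}{3} + \frac{\left(\sqrt{2} \cdot 2 i \sqrt{3}\right)^{2}}{3}}{-74577} = \left(\frac{4}{3} + \frac{\left(2 i \sqrt{6}\right)^{2}}{3}\right) \left(- \frac{1}{74577}\right) = \left(\frac{4}{3} + \frac{1}{3} \left(-24\right)\right) \left(- \frac{1}{74577}\right) = \left(\frac{4}{3} - 8\right) \left(- \frac{1}{74577}\right) = \left(- \frac{20}{3}\right) \left(- \frac{1}{74577}\right) = \frac{20}{223731}$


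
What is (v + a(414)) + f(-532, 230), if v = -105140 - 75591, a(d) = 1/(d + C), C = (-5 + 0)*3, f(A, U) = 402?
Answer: -71951270/399 ≈ -1.8033e+5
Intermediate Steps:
C = -15 (C = -5*3 = -15)
a(d) = 1/(-15 + d) (a(d) = 1/(d - 15) = 1/(-15 + d))
v = -180731
(v + a(414)) + f(-532, 230) = (-180731 + 1/(-15 + 414)) + 402 = (-180731 + 1/399) + 402 = -72111668/399 + 402 = -71951270/399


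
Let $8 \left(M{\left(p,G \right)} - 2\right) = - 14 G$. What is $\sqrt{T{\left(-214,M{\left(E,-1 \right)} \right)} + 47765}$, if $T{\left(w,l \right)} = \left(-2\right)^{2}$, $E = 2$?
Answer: $\sqrt{47769} \approx 218.56$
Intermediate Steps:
$M{\left(p,G \right)} = 2 - \frac{7 G}{4}$ ($M{\left(p,G \right)} = 2 + \frac{\left(-14\right) G}{8} = 2 - \frac{7 G}{4}$)
$T{\left(w,l \right)} = 4$
$\sqrt{T{\left(-214,M{\left(E,-1 \right)} \right)} + 47765} = \sqrt{4 + 47765} = \sqrt{47769}$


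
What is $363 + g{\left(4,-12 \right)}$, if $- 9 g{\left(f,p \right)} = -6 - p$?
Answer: $\frac{1087}{3} \approx 362.33$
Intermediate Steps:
$g{\left(f,p \right)} = \frac{2}{3} + \frac{p}{9}$ ($g{\left(f,p \right)} = - \frac{-6 - p}{9} = \frac{2}{3} + \frac{p}{9}$)
$363 + g{\left(4,-12 \right)} = 363 + \left(\frac{2}{3} + \frac{1}{9} \left(-12\right)\right) = 363 + \left(\frac{2}{3} - \frac{4}{3}\right) = 363 - \frac{2}{3} = \frac{1087}{3}$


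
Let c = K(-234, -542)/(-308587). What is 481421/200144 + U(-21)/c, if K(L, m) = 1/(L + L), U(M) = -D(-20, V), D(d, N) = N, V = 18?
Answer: -520281710430451/200144 ≈ -2.5995e+9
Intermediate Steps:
U(M) = -18 (U(M) = -1*18 = -18)
K(L, m) = 1/(2*L)
c = 1/144418716 (c = ((1/2)/(-234))/(-308587) = ((1/2)*(-1/234))*(-1/308587) = -1/468*(-1/308587) = 1/144418716 ≈ 6.9243e-9)
481421/200144 + U(-21)/c = 481421/200144 - 18/1/144418716 = 481421*(1/200144) - 18*144418716 = 481421/200144 - 2599536888 = -520281710430451/200144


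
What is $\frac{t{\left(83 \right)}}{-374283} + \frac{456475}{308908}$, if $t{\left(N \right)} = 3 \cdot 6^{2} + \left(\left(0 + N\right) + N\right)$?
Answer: $\frac{170766191633}{115619012964} \approx 1.477$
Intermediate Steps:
$t{\left(N \right)} = 108 + 2 N$ ($t{\left(N \right)} = 3 \cdot 36 + \left(N + N\right) = 108 + 2 N$)
$\frac{t{\left(83 \right)}}{-374283} + \frac{456475}{308908} = \frac{108 + 2 \cdot 83}{-374283} + \frac{456475}{308908} = \left(108 + 166\right) \left(- \frac{1}{374283}\right) + 456475 \cdot \frac{1}{308908} = 274 \left(- \frac{1}{374283}\right) + \frac{456475}{308908} = - \frac{274}{374283} + \frac{456475}{308908} = \frac{170766191633}{115619012964}$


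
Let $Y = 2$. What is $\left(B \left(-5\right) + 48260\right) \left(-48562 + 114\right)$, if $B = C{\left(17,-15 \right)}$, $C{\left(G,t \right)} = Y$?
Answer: $-2337616000$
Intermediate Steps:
$C{\left(G,t \right)} = 2$
$B = 2$
$\left(B \left(-5\right) + 48260\right) \left(-48562 + 114\right) = \left(2 \left(-5\right) + 48260\right) \left(-48562 + 114\right) = \left(-10 + 48260\right) \left(-48448\right) = 48250 \left(-48448\right) = -2337616000$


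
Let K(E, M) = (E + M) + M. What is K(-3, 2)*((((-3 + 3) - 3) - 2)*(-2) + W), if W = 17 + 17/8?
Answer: 233/8 ≈ 29.125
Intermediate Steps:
W = 153/8 (W = 17 + 17*(⅛) = 17 + 17/8 = 153/8 ≈ 19.125)
K(E, M) = E + 2*M
K(-3, 2)*((((-3 + 3) - 3) - 2)*(-2) + W) = (-3 + 2*2)*((((-3 + 3) - 3) - 2)*(-2) + 153/8) = (-3 + 4)*(((0 - 3) - 2)*(-2) + 153/8) = 1*((-3 - 2)*(-2) + 153/8) = 1*(-5*(-2) + 153/8) = 1*(10 + 153/8) = 1*(233/8) = 233/8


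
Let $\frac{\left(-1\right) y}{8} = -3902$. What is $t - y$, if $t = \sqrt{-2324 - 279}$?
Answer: $-31216 + i \sqrt{2603} \approx -31216.0 + 51.02 i$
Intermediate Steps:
$y = 31216$ ($y = \left(-8\right) \left(-3902\right) = 31216$)
$t = i \sqrt{2603}$ ($t = \sqrt{-2603} = i \sqrt{2603} \approx 51.02 i$)
$t - y = i \sqrt{2603} - 31216 = -31216 + i \sqrt{2603}$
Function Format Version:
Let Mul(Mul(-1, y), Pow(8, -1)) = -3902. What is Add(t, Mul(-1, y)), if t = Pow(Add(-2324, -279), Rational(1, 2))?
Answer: Add(-31216, Mul(I, Pow(2603, Rational(1, 2)))) ≈ Add(-31216., Mul(51.020, I))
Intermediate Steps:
y = 31216 (y = Mul(-8, -3902) = 31216)
t = Mul(I, Pow(2603, Rational(1, 2))) (t = Pow(-2603, Rational(1, 2)) = Mul(I, Pow(2603, Rational(1, 2))) ≈ Mul(51.020, I))
Add(t, Mul(-1, y)) = Add(Mul(I, Pow(2603, Rational(1, 2))), Mul(-1, 31216)) = Add(Mul(I, Pow(2603, Rational(1, 2))), -31216) = Add(-31216, Mul(I, Pow(2603, Rational(1, 2))))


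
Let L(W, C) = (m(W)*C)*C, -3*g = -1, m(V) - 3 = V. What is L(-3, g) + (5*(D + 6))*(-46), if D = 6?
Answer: -2760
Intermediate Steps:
m(V) = 3 + V
g = ⅓ (g = -⅓*(-1) = ⅓ ≈ 0.33333)
L(W, C) = C²*(3 + W) (L(W, C) = ((3 + W)*C)*C = (C*(3 + W))*C = C²*(3 + W))
L(-3, g) + (5*(D + 6))*(-46) = (⅓)²*(3 - 3) + (5*(6 + 6))*(-46) = (⅑)*0 + (5*12)*(-46) = 0 + 60*(-46) = 0 - 2760 = -2760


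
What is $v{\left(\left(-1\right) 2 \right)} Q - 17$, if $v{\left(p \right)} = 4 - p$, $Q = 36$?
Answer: $199$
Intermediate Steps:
$v{\left(\left(-1\right) 2 \right)} Q - 17 = \left(4 - \left(-1\right) 2\right) 36 - 17 = \left(4 - -2\right) 36 - 17 = \left(4 + 2\right) 36 - 17 = 6 \cdot 36 - 17 = 216 - 17 = 199$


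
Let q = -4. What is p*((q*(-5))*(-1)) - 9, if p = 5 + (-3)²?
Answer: -289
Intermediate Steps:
p = 14 (p = 5 + 9 = 14)
p*((q*(-5))*(-1)) - 9 = 14*(-4*(-5)*(-1)) - 9 = 14*(20*(-1)) - 9 = 14*(-20) - 9 = -280 - 9 = -289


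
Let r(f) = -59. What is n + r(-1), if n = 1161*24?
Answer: 27805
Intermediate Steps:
n = 27864
n + r(-1) = 27864 - 59 = 27805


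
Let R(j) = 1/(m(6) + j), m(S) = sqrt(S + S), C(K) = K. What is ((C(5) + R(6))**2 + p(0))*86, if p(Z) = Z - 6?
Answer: 11137/6 - 301*sqrt(3)/4 ≈ 1725.8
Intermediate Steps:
p(Z) = -6 + Z
m(S) = sqrt(2)*sqrt(S) (m(S) = sqrt(2*S) = sqrt(2)*sqrt(S))
R(j) = 1/(j + 2*sqrt(3)) (R(j) = 1/(sqrt(2)*sqrt(6) + j) = 1/(2*sqrt(3) + j) = 1/(j + 2*sqrt(3)))
((C(5) + R(6))**2 + p(0))*86 = ((5 + 1/(6 + 2*sqrt(3)))**2 + (-6 + 0))*86 = ((5 + 1/(6 + 2*sqrt(3)))**2 - 6)*86 = (-6 + (5 + 1/(6 + 2*sqrt(3)))**2)*86 = -516 + 86*(5 + 1/(6 + 2*sqrt(3)))**2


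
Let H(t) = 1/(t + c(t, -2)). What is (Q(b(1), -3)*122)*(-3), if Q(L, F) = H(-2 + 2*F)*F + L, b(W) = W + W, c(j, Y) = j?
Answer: -6405/8 ≈ -800.63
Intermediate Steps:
b(W) = 2*W
H(t) = 1/(2*t) (H(t) = 1/(t + t) = 1/(2*t))
Q(L, F) = L + F/(2*(-2 + 2*F)) (Q(L, F) = (1/(2*(-2 + 2*F)))*F + L = F/(2*(-2 + 2*F)) + L = L + F/(2*(-2 + 2*F)))
(Q(b(1), -3)*122)*(-3) = ((((¼)*(-3) + (2*1)*(-1 - 3))/(-1 - 3))*122)*(-3) = (((-¾ + 2*(-4))/(-4))*122)*(-3) = (-(-¾ - 8)/4*122)*(-3) = (-¼*(-35/4)*122)*(-3) = ((35/16)*122)*(-3) = (2135/8)*(-3) = -6405/8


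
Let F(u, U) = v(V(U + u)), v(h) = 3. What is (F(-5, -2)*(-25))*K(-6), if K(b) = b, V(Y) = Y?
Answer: 450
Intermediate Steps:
F(u, U) = 3
(F(-5, -2)*(-25))*K(-6) = (3*(-25))*(-6) = -75*(-6) = 450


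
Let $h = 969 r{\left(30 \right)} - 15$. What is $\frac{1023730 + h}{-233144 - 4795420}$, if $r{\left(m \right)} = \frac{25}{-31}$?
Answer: $- \frac{7927735}{38971371} \approx -0.20342$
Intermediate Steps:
$r{\left(m \right)} = - \frac{25}{31}$ ($r{\left(m \right)} = 25 \left(- \frac{1}{31}\right) = - \frac{25}{31}$)
$h = - \frac{24690}{31}$ ($h = 969 \left(- \frac{25}{31}\right) - 15 = - \frac{24225}{31} - 15 = - \frac{24690}{31} \approx -796.45$)
$\frac{1023730 + h}{-233144 - 4795420} = \frac{1023730 - \frac{24690}{31}}{-233144 - 4795420} = \frac{31710940}{31 \left(-5028564\right)} = \frac{31710940}{31} \left(- \frac{1}{5028564}\right) = - \frac{7927735}{38971371}$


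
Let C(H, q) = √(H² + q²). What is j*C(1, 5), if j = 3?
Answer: 3*√26 ≈ 15.297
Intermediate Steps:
j*C(1, 5) = 3*√(1² + 5²) = 3*√(1 + 25) = 3*√26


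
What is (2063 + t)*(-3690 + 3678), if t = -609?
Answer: -17448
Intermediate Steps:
(2063 + t)*(-3690 + 3678) = (2063 - 609)*(-3690 + 3678) = 1454*(-12) = -17448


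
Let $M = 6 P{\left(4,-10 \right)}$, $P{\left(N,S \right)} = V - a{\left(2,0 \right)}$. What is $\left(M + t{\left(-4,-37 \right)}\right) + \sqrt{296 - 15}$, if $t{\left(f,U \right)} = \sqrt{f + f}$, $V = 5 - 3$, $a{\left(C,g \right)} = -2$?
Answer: $24 + \sqrt{281} + 2 i \sqrt{2} \approx 40.763 + 2.8284 i$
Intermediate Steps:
$V = 2$ ($V = 5 - 3 = 2$)
$t{\left(f,U \right)} = \sqrt{2} \sqrt{f}$ ($t{\left(f,U \right)} = \sqrt{2 f} = \sqrt{2} \sqrt{f}$)
$P{\left(N,S \right)} = 4$ ($P{\left(N,S \right)} = 2 - -2 = 2 + 2 = 4$)
$M = 24$ ($M = 6 \cdot 4 = 24$)
$\left(M + t{\left(-4,-37 \right)}\right) + \sqrt{296 - 15} = \left(24 + \sqrt{2} \sqrt{-4}\right) + \sqrt{296 - 15} = \left(24 + \sqrt{2} \cdot 2 i\right) + \sqrt{281} = \left(24 + 2 i \sqrt{2}\right) + \sqrt{281} = 24 + \sqrt{281} + 2 i \sqrt{2}$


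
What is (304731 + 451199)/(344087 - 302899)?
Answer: 53995/2942 ≈ 18.353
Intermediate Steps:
(304731 + 451199)/(344087 - 302899) = 755930/41188 = 755930*(1/41188) = 53995/2942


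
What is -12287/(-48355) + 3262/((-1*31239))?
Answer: 226099583/1510561845 ≈ 0.14968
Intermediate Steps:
-12287/(-48355) + 3262/((-1*31239)) = -12287*(-1/48355) + 3262/(-31239) = 12287/48355 + 3262*(-1/31239) = 12287/48355 - 3262/31239 = 226099583/1510561845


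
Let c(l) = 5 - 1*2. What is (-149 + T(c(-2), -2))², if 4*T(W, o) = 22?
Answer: 82369/4 ≈ 20592.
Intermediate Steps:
c(l) = 3 (c(l) = 5 - 2 = 3)
T(W, o) = 11/2 (T(W, o) = (¼)*22 = 11/2)
(-149 + T(c(-2), -2))² = (-149 + 11/2)² = (-287/2)² = 82369/4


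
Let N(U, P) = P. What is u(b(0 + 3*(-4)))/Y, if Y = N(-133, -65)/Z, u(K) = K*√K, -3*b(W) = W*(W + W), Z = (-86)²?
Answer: 2840064*I*√6/65 ≈ 1.0703e+5*I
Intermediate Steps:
Z = 7396
b(W) = -2*W²/3 (b(W) = -W*(W + W)/3 = -W*2*W/3 = -2*W²/3)
u(K) = K^(3/2)
Y = -65/7396 ≈ -0.0087885
u(b(0 + 3*(-4)))/Y = (-2*(0 + 3*(-4))²/3)^(3/2)/(-65/7396) = (-2*(0 - 12)²/3)^(3/2)*(-7396/65) = (-⅔*(-12)²)^(3/2)*(-7396/65) = (-⅔*144)^(3/2)*(-7396/65) = (-96)^(3/2)*(-7396/65) = -384*I*√6*(-7396/65) = 2840064*I*√6/65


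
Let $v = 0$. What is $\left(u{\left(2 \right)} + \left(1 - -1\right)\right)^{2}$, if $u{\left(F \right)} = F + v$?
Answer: $16$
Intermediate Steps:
$u{\left(F \right)} = F$ ($u{\left(F \right)} = F + 0 = F$)
$\left(u{\left(2 \right)} + \left(1 - -1\right)\right)^{2} = \left(2 + \left(1 - -1\right)\right)^{2} = \left(2 + \left(1 + 1\right)\right)^{2} = \left(2 + 2\right)^{2} = 4^{2} = 16$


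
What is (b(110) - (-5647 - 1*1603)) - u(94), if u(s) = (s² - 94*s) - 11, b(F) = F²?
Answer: 19361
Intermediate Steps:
u(s) = -11 + s² - 94*s
(b(110) - (-5647 - 1*1603)) - u(94) = (110² - (-5647 - 1*1603)) - (-11 + 94² - 94*94) = (12100 - (-5647 - 1603)) - (-11 + 8836 - 8836) = (12100 - 1*(-7250)) - 1*(-11) = (12100 + 7250) + 11 = 19350 + 11 = 19361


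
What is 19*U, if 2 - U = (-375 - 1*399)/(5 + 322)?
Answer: 9044/109 ≈ 82.972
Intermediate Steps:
U = 476/109 (U = 2 - (-375 - 1*399)/(5 + 322) = 2 - (-375 - 399)/327 = 2 - (-774)/327 = 2 - 1*(-258/109) = 2 + 258/109 = 476/109 ≈ 4.3670)
19*U = 19*(476/109) = 9044/109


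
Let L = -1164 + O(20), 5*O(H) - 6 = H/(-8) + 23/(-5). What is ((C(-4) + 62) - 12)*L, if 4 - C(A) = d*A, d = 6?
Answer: -2270229/25 ≈ -90809.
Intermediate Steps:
C(A) = 4 - 6*A
O(H) = 7/25 - H/40 (O(H) = 6/5 + (H/(-8) + 23/(-5))/5 = 6/5 + (H*(-1/8) + 23*(-1/5))/5 = 6/5 + (-H/8 - 23/5)/5 = 6/5 + (-23/5 - H/8)/5 = 6/5 + (-23/25 - H/40) = 7/25 - H/40)
L = -58211/50 (L = -1164 + (7/25 - 1/40*20) = -1164 + (7/25 - 1/2) = -1164 - 11/50 = -58211/50 ≈ -1164.2)
((C(-4) + 62) - 12)*L = (((4 - 6*(-4)) + 62) - 12)*(-58211/50) = (((4 + 24) + 62) - 12)*(-58211/50) = ((28 + 62) - 12)*(-58211/50) = (90 - 12)*(-58211/50) = 78*(-58211/50) = -2270229/25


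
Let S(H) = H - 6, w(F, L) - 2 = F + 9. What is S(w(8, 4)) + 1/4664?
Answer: 60633/4664 ≈ 13.000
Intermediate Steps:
w(F, L) = 11 + F (w(F, L) = 2 + (F + 9) = 2 + (9 + F) = 11 + F)
S(H) = -6 + H
S(w(8, 4)) + 1/4664 = (-6 + (11 + 8)) + 1/4664 = (-6 + 19) + 1/4664 = 13 + 1/4664 = 60633/4664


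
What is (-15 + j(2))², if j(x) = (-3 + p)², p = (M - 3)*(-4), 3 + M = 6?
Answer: 36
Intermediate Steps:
M = 3 (M = -3 + 6 = 3)
p = 0 (p = (3 - 3)*(-4) = 0*(-4) = 0)
j(x) = 9 (j(x) = (-3 + 0)² = (-3)² = 9)
(-15 + j(2))² = (-15 + 9)² = (-6)² = 36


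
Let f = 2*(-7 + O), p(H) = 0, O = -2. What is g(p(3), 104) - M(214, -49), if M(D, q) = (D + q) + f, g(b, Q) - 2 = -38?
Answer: -183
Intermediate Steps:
g(b, Q) = -36 (g(b, Q) = 2 - 38 = -36)
f = -18 (f = 2*(-7 - 2) = 2*(-9) = -18)
M(D, q) = -18 + D + q (M(D, q) = (D + q) - 18 = -18 + D + q)
g(p(3), 104) - M(214, -49) = -36 - (-18 + 214 - 49) = -36 - 1*147 = -36 - 147 = -183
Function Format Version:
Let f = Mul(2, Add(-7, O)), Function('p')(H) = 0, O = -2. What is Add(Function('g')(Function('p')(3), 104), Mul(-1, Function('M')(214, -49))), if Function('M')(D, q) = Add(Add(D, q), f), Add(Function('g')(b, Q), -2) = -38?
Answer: -183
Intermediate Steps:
Function('g')(b, Q) = -36 (Function('g')(b, Q) = Add(2, -38) = -36)
f = -18 (f = Mul(2, Add(-7, -2)) = Mul(2, -9) = -18)
Function('M')(D, q) = Add(-18, D, q) (Function('M')(D, q) = Add(Add(D, q), -18) = Add(-18, D, q))
Add(Function('g')(Function('p')(3), 104), Mul(-1, Function('M')(214, -49))) = Add(-36, Mul(-1, Add(-18, 214, -49))) = Add(-36, Mul(-1, 147)) = Add(-36, -147) = -183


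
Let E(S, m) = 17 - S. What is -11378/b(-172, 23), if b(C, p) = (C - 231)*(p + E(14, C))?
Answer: 5689/5239 ≈ 1.0859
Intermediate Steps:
b(C, p) = (-231 + C)*(3 + p) (b(C, p) = (C - 231)*(p + (17 - 1*14)) = (-231 + C)*(p + (17 - 14)) = (-231 + C)*(p + 3) = (-231 + C)*(3 + p))
-11378/b(-172, 23) = -11378/(-693 - 231*23 + 3*(-172) - 172*23) = -11378/(-693 - 5313 - 516 - 3956) = -11378/(-10478) = -11378*(-1/10478) = 5689/5239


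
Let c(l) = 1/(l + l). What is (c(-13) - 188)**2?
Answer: 23902321/676 ≈ 35358.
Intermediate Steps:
c(l) = 1/(2*l)
(c(-13) - 188)**2 = ((1/2)/(-13) - 188)**2 = ((1/2)*(-1/13) - 188)**2 = (-1/26 - 188)**2 = (-4889/26)**2 = 23902321/676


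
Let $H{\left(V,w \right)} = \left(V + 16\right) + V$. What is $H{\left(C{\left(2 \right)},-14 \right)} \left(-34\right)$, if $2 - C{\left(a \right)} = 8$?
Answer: $-136$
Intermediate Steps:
$C{\left(a \right)} = -6$ ($C{\left(a \right)} = 2 - 8 = -6$)
$H{\left(V,w \right)} = 16 + 2 V$ ($H{\left(V,w \right)} = \left(16 + V\right) + V = 16 + 2 V$)
$H{\left(C{\left(2 \right)},-14 \right)} \left(-34\right) = \left(16 + 2 \left(-6\right)\right) \left(-34\right) = \left(16 - 12\right) \left(-34\right) = 4 \left(-34\right) = -136$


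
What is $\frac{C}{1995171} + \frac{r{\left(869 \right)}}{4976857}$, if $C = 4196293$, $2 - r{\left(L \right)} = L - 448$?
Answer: $\frac{20883514214452}{9929680757547} \approx 2.1031$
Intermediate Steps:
$r{\left(L \right)} = 450 - L$ ($r{\left(L \right)} = 2 - \left(L - 448\right) = 2 - \left(-448 + L\right) = 450 - L$)
$\frac{C}{1995171} + \frac{r{\left(869 \right)}}{4976857} = \frac{4196293}{1995171} + \frac{450 - 869}{4976857} = 4196293 \cdot \frac{1}{1995171} + \left(450 - 869\right) \frac{1}{4976857} = \frac{4196293}{1995171} - \frac{419}{4976857} = \frac{20883514214452}{9929680757547}$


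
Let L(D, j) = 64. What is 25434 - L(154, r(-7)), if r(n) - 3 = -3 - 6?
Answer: 25370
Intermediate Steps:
r(n) = -6 (r(n) = 3 + (-3 - 6) = 3 - 9 = -6)
25434 - L(154, r(-7)) = 25434 - 1*64 = 25434 - 64 = 25370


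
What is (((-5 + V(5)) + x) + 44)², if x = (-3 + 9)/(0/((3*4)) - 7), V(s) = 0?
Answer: 71289/49 ≈ 1454.9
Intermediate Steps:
x = -6/7 (x = 6/(0/12 - 7) = 6/(0*(1/12) - 7) = 6/(0 - 7) = 6/(-7) = 6*(-⅐) = -6/7 ≈ -0.85714)
(((-5 + V(5)) + x) + 44)² = (((-5 + 0) - 6/7) + 44)² = ((-5 - 6/7) + 44)² = (-41/7 + 44)² = (267/7)² = 71289/49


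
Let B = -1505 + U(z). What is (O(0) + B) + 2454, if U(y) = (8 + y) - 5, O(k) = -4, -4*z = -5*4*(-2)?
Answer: 938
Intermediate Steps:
z = -10 (z = -(-5*4)*(-2)/4 = -(-5)*(-2) = -¼*40 = -10)
U(y) = 3 + y
B = -1512 (B = -1505 + (3 - 10) = -1505 - 7 = -1512)
(O(0) + B) + 2454 = (-4 - 1512) + 2454 = -1516 + 2454 = 938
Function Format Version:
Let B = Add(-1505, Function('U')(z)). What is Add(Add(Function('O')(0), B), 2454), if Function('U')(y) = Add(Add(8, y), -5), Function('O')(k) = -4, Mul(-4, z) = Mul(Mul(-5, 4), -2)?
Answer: 938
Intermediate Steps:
z = -10 (z = Mul(Rational(-1, 4), Mul(Mul(-5, 4), -2)) = Mul(Rational(-1, 4), Mul(-20, -2)) = Mul(Rational(-1, 4), 40) = -10)
Function('U')(y) = Add(3, y)
B = -1512 (B = Add(-1505, Add(3, -10)) = Add(-1505, -7) = -1512)
Add(Add(Function('O')(0), B), 2454) = Add(Add(-4, -1512), 2454) = Add(-1516, 2454) = 938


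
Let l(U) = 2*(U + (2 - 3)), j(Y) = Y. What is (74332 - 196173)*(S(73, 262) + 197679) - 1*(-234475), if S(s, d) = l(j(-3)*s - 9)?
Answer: -24029369386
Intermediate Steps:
l(U) = -2 + 2*U (l(U) = 2*(U - 1) = 2*(-1 + U) = -2 + 2*U)
S(s, d) = -20 - 6*s (S(s, d) = -2 + 2*(-3*s - 9) = -2 + 2*(-9 - 3*s) = -2 + (-18 - 6*s) = -20 - 6*s)
(74332 - 196173)*(S(73, 262) + 197679) - 1*(-234475) = (74332 - 196173)*((-20 - 6*73) + 197679) - 1*(-234475) = -121841*((-20 - 438) + 197679) + 234475 = -121841*(-458 + 197679) + 234475 = -121841*197221 + 234475 = -24029603861 + 234475 = -24029369386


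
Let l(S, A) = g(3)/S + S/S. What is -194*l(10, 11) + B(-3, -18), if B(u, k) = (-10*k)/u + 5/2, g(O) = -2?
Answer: -2127/10 ≈ -212.70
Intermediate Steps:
l(S, A) = 1 - 2/S (l(S, A) = -2/S + S/S = -2/S + 1 = 1 - 2/S)
B(u, k) = 5/2 - 10*k/u (B(u, k) = -10*k/u + 5*(1/2) = -10*k/u + 5/2 = 5/2 - 10*k/u)
-194*l(10, 11) + B(-3, -18) = -194*(-2 + 10)/10 + (5/2 - 10*(-18)/(-3)) = -97*8/5 + (5/2 - 10*(-18)*(-1/3)) = -194*4/5 + (5/2 - 60) = -776/5 - 115/2 = -2127/10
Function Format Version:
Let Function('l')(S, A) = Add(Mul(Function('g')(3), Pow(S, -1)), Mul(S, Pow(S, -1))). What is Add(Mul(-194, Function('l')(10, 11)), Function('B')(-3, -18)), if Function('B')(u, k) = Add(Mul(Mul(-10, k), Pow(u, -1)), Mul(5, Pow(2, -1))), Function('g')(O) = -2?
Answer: Rational(-2127, 10) ≈ -212.70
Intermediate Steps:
Function('l')(S, A) = Add(1, Mul(-2, Pow(S, -1))) (Function('l')(S, A) = Add(Mul(-2, Pow(S, -1)), Mul(S, Pow(S, -1))) = Add(Mul(-2, Pow(S, -1)), 1) = Add(1, Mul(-2, Pow(S, -1))))
Function('B')(u, k) = Add(Rational(5, 2), Mul(-10, k, Pow(u, -1))) (Function('B')(u, k) = Add(Mul(-10, k, Pow(u, -1)), Mul(5, Rational(1, 2))) = Add(Mul(-10, k, Pow(u, -1)), Rational(5, 2)) = Add(Rational(5, 2), Mul(-10, k, Pow(u, -1))))
Add(Mul(-194, Function('l')(10, 11)), Function('B')(-3, -18)) = Add(Mul(-194, Mul(Pow(10, -1), Add(-2, 10))), Add(Rational(5, 2), Mul(-10, -18, Pow(-3, -1)))) = Add(Mul(-194, Mul(Rational(1, 10), 8)), Add(Rational(5, 2), Mul(-10, -18, Rational(-1, 3)))) = Add(Mul(-194, Rational(4, 5)), Add(Rational(5, 2), -60)) = Add(Rational(-776, 5), Rational(-115, 2)) = Rational(-2127, 10)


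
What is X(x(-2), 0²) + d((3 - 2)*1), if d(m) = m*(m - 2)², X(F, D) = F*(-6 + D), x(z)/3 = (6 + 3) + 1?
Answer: -179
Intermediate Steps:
x(z) = 30 (x(z) = 3*((6 + 3) + 1) = 3*(9 + 1) = 3*10 = 30)
d(m) = m*(-2 + m)²
X(x(-2), 0²) + d((3 - 2)*1) = 30*(-6 + 0²) + ((3 - 2)*1)*(-2 + (3 - 2)*1)² = 30*(-6 + 0) + (1*1)*(-2 + 1*1)² = 30*(-6) + 1*(-2 + 1)² = -180 + 1*(-1)² = -180 + 1*1 = -180 + 1 = -179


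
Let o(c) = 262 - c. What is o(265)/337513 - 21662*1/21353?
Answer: -7311270665/7206915089 ≈ -1.0145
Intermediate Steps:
o(265)/337513 - 21662*1/21353 = (262 - 1*265)/337513 - 21662*1/21353 = (262 - 265)*(1/337513) - 21662*1/21353 = -3*1/337513 - 21662/21353 = -3/337513 - 21662/21353 = -7311270665/7206915089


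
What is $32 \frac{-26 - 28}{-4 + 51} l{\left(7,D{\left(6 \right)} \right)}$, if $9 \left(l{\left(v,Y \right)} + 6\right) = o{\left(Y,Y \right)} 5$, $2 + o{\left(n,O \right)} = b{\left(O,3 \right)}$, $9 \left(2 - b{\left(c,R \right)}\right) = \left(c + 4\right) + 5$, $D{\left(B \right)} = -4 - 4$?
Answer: $\frac{31424}{141} \approx 222.87$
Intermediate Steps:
$D{\left(B \right)} = -8$
$b{\left(c,R \right)} = 1 - \frac{c}{9}$ ($b{\left(c,R \right)} = 2 - \frac{\left(c + 4\right) + 5}{9} = 2 - \frac{\left(4 + c\right) + 5}{9} = 2 - \frac{9 + c}{9} = 2 - \left(1 + \frac{c}{9}\right) = 1 - \frac{c}{9}$)
$o{\left(n,O \right)} = -1 - \frac{O}{9}$ ($o{\left(n,O \right)} = -2 - \left(-1 + \frac{O}{9}\right) = -1 - \frac{O}{9}$)
$l{\left(v,Y \right)} = - \frac{59}{9} - \frac{5 Y}{81}$ ($l{\left(v,Y \right)} = -6 + \frac{\left(-1 - \frac{Y}{9}\right) 5}{9} = -6 + \frac{-5 - \frac{5 Y}{9}}{9} = -6 - \left(\frac{5}{9} + \frac{5 Y}{81}\right) = - \frac{59}{9} - \frac{5 Y}{81}$)
$32 \frac{-26 - 28}{-4 + 51} l{\left(7,D{\left(6 \right)} \right)} = 32 \frac{-26 - 28}{-4 + 51} \left(- \frac{59}{9} - - \frac{40}{81}\right) = 32 \left(- \frac{54}{47}\right) \left(- \frac{59}{9} + \frac{40}{81}\right) = 32 \left(\left(-54\right) \frac{1}{47}\right) \left(- \frac{491}{81}\right) = 32 \left(- \frac{54}{47}\right) \left(- \frac{491}{81}\right) = \left(- \frac{1728}{47}\right) \left(- \frac{491}{81}\right) = \frac{31424}{141}$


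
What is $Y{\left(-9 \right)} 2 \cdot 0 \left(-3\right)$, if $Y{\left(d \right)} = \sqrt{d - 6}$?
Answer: $0$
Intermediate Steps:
$Y{\left(d \right)} = \sqrt{-6 + d}$
$Y{\left(-9 \right)} 2 \cdot 0 \left(-3\right) = \sqrt{-6 - 9} \cdot 2 \cdot 0 \left(-3\right) = \sqrt{-15} \cdot 0 \left(-3\right) = i \sqrt{15} \cdot 0 = 0$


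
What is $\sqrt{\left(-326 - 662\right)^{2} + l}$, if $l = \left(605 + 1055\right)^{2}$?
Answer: $4 \sqrt{233234} \approx 1931.8$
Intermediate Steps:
$l = 2755600$ ($l = 1660^{2} = 2755600$)
$\sqrt{\left(-326 - 662\right)^{2} + l} = \sqrt{\left(-326 - 662\right)^{2} + 2755600} = \sqrt{\left(-988\right)^{2} + 2755600} = \sqrt{976144 + 2755600} = \sqrt{3731744} = 4 \sqrt{233234}$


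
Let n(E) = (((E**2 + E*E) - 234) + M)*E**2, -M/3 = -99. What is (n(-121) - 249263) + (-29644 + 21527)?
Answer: 429382765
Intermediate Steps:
M = 297 (M = -3*(-99) = 297)
n(E) = E**2*(63 + 2*E**2) (n(E) = (((E**2 + E*E) - 234) + 297)*E**2 = (((E**2 + E**2) - 234) + 297)*E**2 = ((2*E**2 - 234) + 297)*E**2 = ((-234 + 2*E**2) + 297)*E**2 = (63 + 2*E**2)*E**2 = E**2*(63 + 2*E**2))
(n(-121) - 249263) + (-29644 + 21527) = ((-121)**2*(63 + 2*(-121)**2) - 249263) + (-29644 + 21527) = (14641*(63 + 2*14641) - 249263) - 8117 = (14641*(63 + 29282) - 249263) - 8117 = (14641*29345 - 249263) - 8117 = (429640145 - 249263) - 8117 = 429390882 - 8117 = 429382765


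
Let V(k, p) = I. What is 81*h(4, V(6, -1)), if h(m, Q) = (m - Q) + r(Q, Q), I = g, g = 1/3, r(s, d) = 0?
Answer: 297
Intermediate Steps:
g = ⅓ (g = 1*(⅓) = ⅓ ≈ 0.33333)
I = ⅓ ≈ 0.33333
V(k, p) = ⅓
h(m, Q) = m - Q (h(m, Q) = (m - Q) + 0 = m - Q)
81*h(4, V(6, -1)) = 81*(4 - 1*⅓) = 81*(4 - ⅓) = 81*(11/3) = 297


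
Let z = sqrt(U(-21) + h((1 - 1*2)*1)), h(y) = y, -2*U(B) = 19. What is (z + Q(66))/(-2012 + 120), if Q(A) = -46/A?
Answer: 23/62436 - I*sqrt(42)/3784 ≈ 0.00036838 - 0.0017127*I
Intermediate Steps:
U(B) = -19/2 (U(B) = -1/2*19 = -19/2)
z = I*sqrt(42)/2 (z = sqrt(-19/2 + (1 - 1*2)*1) = sqrt(-19/2 + (1 - 2)*1) = sqrt(-19/2 - 1*1) = sqrt(-19/2 - 1) = sqrt(-21/2) = I*sqrt(42)/2 ≈ 3.2404*I)
(z + Q(66))/(-2012 + 120) = (I*sqrt(42)/2 - 46/66)/(-2012 + 120) = (I*sqrt(42)/2 - 46*1/66)/(-1892) = (I*sqrt(42)/2 - 23/33)*(-1/1892) = (-23/33 + I*sqrt(42)/2)*(-1/1892) = 23/62436 - I*sqrt(42)/3784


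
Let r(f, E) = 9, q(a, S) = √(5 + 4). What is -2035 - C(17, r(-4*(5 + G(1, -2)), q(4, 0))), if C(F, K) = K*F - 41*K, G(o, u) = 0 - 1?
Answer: -1819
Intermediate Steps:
G(o, u) = -1
q(a, S) = 3 (q(a, S) = √9 = 3)
C(F, K) = -41*K + F*K (C(F, K) = F*K - 41*K = -41*K + F*K)
-2035 - C(17, r(-4*(5 + G(1, -2)), q(4, 0))) = -2035 - 9*(-41 + 17) = -2035 - 9*(-24) = -2035 - 1*(-216) = -2035 + 216 = -1819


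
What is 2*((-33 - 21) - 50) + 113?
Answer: -95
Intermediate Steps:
2*((-33 - 21) - 50) + 113 = 2*(-54 - 50) + 113 = 2*(-104) + 113 = -208 + 113 = -95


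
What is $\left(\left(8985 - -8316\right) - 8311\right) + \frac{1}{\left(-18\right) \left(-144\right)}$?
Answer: $\frac{23302081}{2592} \approx 8990.0$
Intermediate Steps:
$\left(\left(8985 - -8316\right) - 8311\right) + \frac{1}{\left(-18\right) \left(-144\right)} = \left(\left(8985 + 8316\right) - 8311\right) + \frac{1}{2592} = \left(17301 - 8311\right) + \frac{1}{2592} = 8990 + \frac{1}{2592} = \frac{23302081}{2592}$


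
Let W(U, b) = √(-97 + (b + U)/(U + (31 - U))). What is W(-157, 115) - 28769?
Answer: -28769 + I*√94519/31 ≈ -28769.0 + 9.9174*I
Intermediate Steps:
W(U, b) = √(-97 + U/31 + b/31) (W(U, b) = √(-97 + (U + b)/31) = √(-97 + (U + b)*(1/31)) = √(-97 + (U/31 + b/31)) = √(-97 + U/31 + b/31))
W(-157, 115) - 28769 = √(-93217 + 31*(-157) + 31*115)/31 - 28769 = √(-93217 - 4867 + 3565)/31 - 28769 = √(-94519)/31 - 28769 = (I*√94519)/31 - 28769 = I*√94519/31 - 28769 = -28769 + I*√94519/31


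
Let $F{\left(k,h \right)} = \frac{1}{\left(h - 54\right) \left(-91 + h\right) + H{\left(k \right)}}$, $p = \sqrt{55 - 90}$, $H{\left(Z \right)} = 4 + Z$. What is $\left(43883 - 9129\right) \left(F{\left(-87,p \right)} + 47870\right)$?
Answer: $\frac{39491446293864364}{23737491} + \frac{5039330 i \sqrt{35}}{23737491} \approx 1.6637 \cdot 10^{9} + 1.2559 i$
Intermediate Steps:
$p = i \sqrt{35}$ ($p = \sqrt{-35} = i \sqrt{35} \approx 5.9161 i$)
$F{\left(k,h \right)} = \frac{1}{4 + k + \left(-91 + h\right) \left(-54 + h\right)}$ ($F{\left(k,h \right)} = \frac{1}{\left(h - 54\right) \left(-91 + h\right) + \left(4 + k\right)} = \frac{1}{\left(-54 + h\right) \left(-91 + h\right) + \left(4 + k\right)} = \frac{1}{\left(-91 + h\right) \left(-54 + h\right) + \left(4 + k\right)} = \frac{1}{4 + k + \left(-91 + h\right) \left(-54 + h\right)}$)
$\left(43883 - 9129\right) \left(F{\left(-87,p \right)} + 47870\right) = \left(43883 - 9129\right) \left(\frac{1}{4918 - 87 + \left(i \sqrt{35}\right)^{2} - 145 i \sqrt{35}} + 47870\right) = 34754 \left(\frac{1}{4918 - 87 - 35 - 145 i \sqrt{35}} + 47870\right) = 34754 \left(\frac{1}{4796 - 145 i \sqrt{35}} + 47870\right) = 34754 \left(47870 + \frac{1}{4796 - 145 i \sqrt{35}}\right) = 1663673980 + \frac{34754}{4796 - 145 i \sqrt{35}}$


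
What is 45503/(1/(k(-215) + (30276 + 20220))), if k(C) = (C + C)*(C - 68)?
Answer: 7834979558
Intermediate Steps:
k(C) = 2*C*(-68 + C) (k(C) = (2*C)*(-68 + C) = 2*C*(-68 + C))
45503/(1/(k(-215) + (30276 + 20220))) = 45503/(1/(2*(-215)*(-68 - 215) + (30276 + 20220))) = 45503/(1/(2*(-215)*(-283) + 50496)) = 45503/(1/(121690 + 50496)) = 45503/(1/172186) = 45503*172186 = 7834979558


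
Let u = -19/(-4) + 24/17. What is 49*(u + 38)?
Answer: 147147/68 ≈ 2163.9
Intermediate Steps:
u = 419/68 (u = -19*(-¼) + 24*(1/17) = 19/4 + 24/17 = 419/68 ≈ 6.1618)
49*(u + 38) = 49*(419/68 + 38) = 49*(3003/68) = 147147/68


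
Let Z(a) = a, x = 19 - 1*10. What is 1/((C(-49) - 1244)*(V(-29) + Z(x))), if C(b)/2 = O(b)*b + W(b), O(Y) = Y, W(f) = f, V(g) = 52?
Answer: 1/211060 ≈ 4.7380e-6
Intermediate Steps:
x = 9 (x = 19 - 10 = 9)
C(b) = 2*b + 2*b² (C(b) = 2*(b*b + b) = 2*(b² + b) = 2*(b + b²) = 2*b + 2*b²)
1/((C(-49) - 1244)*(V(-29) + Z(x))) = 1/((2*(-49)*(1 - 49) - 1244)*(52 + 9)) = 1/((2*(-49)*(-48) - 1244)*61) = 1/((4704 - 1244)*61) = 1/(3460*61) = 1/211060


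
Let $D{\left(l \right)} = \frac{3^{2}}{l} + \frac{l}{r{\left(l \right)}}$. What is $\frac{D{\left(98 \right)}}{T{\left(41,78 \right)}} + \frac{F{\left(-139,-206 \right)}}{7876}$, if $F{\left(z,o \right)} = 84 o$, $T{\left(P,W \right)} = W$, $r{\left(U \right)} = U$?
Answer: $- \frac{32857261}{15051036} \approx -2.1831$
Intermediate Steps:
$D{\left(l \right)} = 1 + \frac{9}{l}$ ($D{\left(l \right)} = \frac{3^{2}}{l} + \frac{l}{l} = \frac{9}{l} + 1 = 1 + \frac{9}{l}$)
$\frac{D{\left(98 \right)}}{T{\left(41,78 \right)}} + \frac{F{\left(-139,-206 \right)}}{7876} = \frac{\frac{1}{98} \left(9 + 98\right)}{78} + \frac{84 \left(-206\right)}{7876} = \frac{1}{98} \cdot 107 \cdot \frac{1}{78} - \frac{4326}{1969} = \frac{107}{98} \cdot \frac{1}{78} - \frac{4326}{1969} = \frac{107}{7644} - \frac{4326}{1969} = - \frac{32857261}{15051036}$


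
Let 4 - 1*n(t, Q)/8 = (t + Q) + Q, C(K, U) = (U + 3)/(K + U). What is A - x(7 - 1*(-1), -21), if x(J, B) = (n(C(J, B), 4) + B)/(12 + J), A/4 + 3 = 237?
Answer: 244193/260 ≈ 939.20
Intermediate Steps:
C(K, U) = (3 + U)/(K + U)
n(t, Q) = 32 - 16*Q - 8*t (n(t, Q) = 32 - 8*((t + Q) + Q) = 32 - 8*((Q + t) + Q) = 32 - 8*(t + 2*Q) = 32 + (-16*Q - 8*t) = 32 - 16*Q - 8*t)
A = 936 (A = -12 + 4*237 = -12 + 948 = 936)
x(J, B) = (-32 + B - 8*(3 + B)/(B + J))/(12 + J) (x(J, B) = ((32 - 16*4 - 8*(3 + B)/(J + B)) + B)/(12 + J) = ((32 - 64 - 8*(3 + B)/(B + J)) + B)/(12 + J) = ((-32 - 8*(3 + B)/(B + J)) + B)/(12 + J) = (-32 + B - 8*(3 + B)/(B + J))/(12 + J))
A - x(7 - 1*(-1), -21) = 936 - (-24 - 8*(-21) - (32 - 1*(-21))*(-21 + (7 - 1*(-1))))/((12 + (7 - 1*(-1)))*(-21 + (7 - 1*(-1)))) = 936 - (-24 + 168 - (32 + 21)*(-21 + (7 + 1)))/((12 + (7 + 1))*(-21 + (7 + 1))) = 936 - (-24 + 168 - 1*53*(-21 + 8))/((12 + 8)*(-21 + 8)) = 936 - (-24 + 168 - 1*53*(-13))/(20*(-13)) = 936 - (-1)*(-24 + 168 + 689)/(20*13) = 936 - (-1)*833/(20*13) = 936 - 1*(-833/260) = 936 + 833/260 = 244193/260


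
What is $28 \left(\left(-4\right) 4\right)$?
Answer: $-448$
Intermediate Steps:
$28 \left(\left(-4\right) 4\right) = 28 \left(-16\right) = -448$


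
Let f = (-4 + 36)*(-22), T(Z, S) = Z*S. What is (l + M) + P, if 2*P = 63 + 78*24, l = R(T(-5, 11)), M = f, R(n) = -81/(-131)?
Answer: 69199/262 ≈ 264.12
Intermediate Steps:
T(Z, S) = S*Z
R(n) = 81/131 (R(n) = -81*(-1/131) = 81/131)
f = -704 (f = 32*(-22) = -704)
M = -704
l = 81/131 ≈ 0.61832
P = 1935/2 (P = (63 + 78*24)/2 = (63 + 1872)/2 = (½)*1935 = 1935/2 ≈ 967.50)
(l + M) + P = (81/131 - 704) + 1935/2 = -92143/131 + 1935/2 = 69199/262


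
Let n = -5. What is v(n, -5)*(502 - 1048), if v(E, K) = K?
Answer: 2730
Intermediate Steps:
v(n, -5)*(502 - 1048) = -5*(502 - 1048) = -5*(-546) = 2730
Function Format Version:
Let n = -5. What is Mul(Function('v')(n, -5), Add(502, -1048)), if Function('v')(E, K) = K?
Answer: 2730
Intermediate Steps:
Mul(Function('v')(n, -5), Add(502, -1048)) = Mul(-5, Add(502, -1048)) = Mul(-5, -546) = 2730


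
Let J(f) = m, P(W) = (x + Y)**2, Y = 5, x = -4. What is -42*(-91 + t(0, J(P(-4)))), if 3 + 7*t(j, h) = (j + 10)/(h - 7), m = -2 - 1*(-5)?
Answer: 3855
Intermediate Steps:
P(W) = 1 (P(W) = (-4 + 5)**2 = 1**2 = 1)
m = 3 (m = -2 + 5 = 3)
J(f) = 3
t(j, h) = -3/7 + (10 + j)/(7*(-7 + h)) (t(j, h) = -3/7 + ((j + 10)/(h - 7))/7 = -3/7 + ((10 + j)/(-7 + h))/7 = -3/7 + (10 + j)/(7*(-7 + h)))
-42*(-91 + t(0, J(P(-4)))) = -42*(-91 + (31 + 0 - 3*3)/(7*(-7 + 3))) = -42*(-91 + (1/7)*(31 + 0 - 9)/(-4)) = -42*(-91 + (1/7)*(-1/4)*22) = -42*(-91 - 11/14) = -42*(-1285/14) = 3855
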